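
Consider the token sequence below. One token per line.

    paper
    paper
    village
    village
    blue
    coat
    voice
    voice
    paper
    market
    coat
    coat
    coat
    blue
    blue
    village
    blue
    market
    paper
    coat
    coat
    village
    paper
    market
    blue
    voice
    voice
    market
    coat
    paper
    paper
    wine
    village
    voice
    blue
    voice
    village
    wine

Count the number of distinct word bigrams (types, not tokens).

29

38 tokens → 37 bigram windows in total.
Repeated bigrams (each contributes count−1 duplicates):
  coat coat: 3
  blue voice: 2
  market coat: 2
  paper market: 2
  paper paper: 2
  village blue: 2
  voice voice: 2
8 duplicate windows → 37 − 8 = 29 distinct.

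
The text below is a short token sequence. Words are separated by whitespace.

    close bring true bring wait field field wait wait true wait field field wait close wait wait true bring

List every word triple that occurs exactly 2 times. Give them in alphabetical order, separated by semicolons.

Trigram counts meeting the condition (exactly 2 times):
  field field wait: 2
  wait field field: 2
  wait wait true: 2

field field wait; wait field field; wait wait true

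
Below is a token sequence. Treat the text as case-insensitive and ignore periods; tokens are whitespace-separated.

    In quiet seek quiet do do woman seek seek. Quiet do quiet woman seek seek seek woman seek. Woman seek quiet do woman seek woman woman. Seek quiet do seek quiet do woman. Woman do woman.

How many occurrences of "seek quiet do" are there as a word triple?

5

Scanning the 34 overlapping trigram windows for "seek quiet do":
  position 3–5: seek quiet do
  position 9–11: seek quiet do
  position 20–22: seek quiet do
  position 27–29: seek quiet do
  position 30–32: seek quiet do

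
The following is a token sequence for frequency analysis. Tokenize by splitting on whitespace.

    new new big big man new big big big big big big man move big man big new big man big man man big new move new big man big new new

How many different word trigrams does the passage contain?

20

32 tokens → 30 trigram windows in total.
Repeated trigrams (each contributes count−1 duplicates):
  big big big: 4
  big man big: 3
  man big new: 3
  big big man: 2
  new big big: 2
  new big man: 2
10 duplicate windows → 30 − 10 = 20 distinct.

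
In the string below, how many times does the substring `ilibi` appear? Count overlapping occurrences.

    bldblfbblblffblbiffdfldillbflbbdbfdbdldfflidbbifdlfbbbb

Sliding a length-5 window over the 55 characters (51 positions):
  (no match at any position)

0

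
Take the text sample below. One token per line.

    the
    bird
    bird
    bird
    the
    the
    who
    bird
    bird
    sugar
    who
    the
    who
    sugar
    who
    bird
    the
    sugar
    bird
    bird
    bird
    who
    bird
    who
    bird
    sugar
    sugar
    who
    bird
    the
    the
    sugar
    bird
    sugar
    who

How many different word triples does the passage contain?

26

35 tokens → 33 trigram windows in total.
Repeated trigrams (each contributes count−1 duplicates):
  bird bird bird: 2
  bird sugar who: 2
  bird the the: 2
  bird who bird: 2
  sugar who bird: 2
  the sugar bird: 2
  who bird the: 2
7 duplicate windows → 33 − 7 = 26 distinct.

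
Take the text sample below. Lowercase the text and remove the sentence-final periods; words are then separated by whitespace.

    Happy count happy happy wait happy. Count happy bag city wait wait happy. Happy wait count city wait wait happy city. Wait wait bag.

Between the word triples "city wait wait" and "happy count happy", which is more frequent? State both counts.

"city wait wait" (3 vs 2)

"city wait wait": 3 occurrences
"happy count happy": 2 occurrences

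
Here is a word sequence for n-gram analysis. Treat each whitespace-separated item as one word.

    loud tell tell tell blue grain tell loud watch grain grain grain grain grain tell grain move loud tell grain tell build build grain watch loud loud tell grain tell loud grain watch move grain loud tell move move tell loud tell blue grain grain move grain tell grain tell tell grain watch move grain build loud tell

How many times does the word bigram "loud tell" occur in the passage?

Scanning the 57 overlapping bigram windows for "loud tell":
  position 1–2: loud tell
  position 18–19: loud tell
  position 27–28: loud tell
  position 36–37: loud tell
  position 41–42: loud tell
  position 57–58: loud tell

6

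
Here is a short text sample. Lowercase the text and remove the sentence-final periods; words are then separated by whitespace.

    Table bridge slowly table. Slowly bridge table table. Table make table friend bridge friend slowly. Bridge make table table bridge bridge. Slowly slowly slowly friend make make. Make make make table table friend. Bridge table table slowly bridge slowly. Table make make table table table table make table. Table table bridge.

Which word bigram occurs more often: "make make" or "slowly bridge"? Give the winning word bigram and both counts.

"make make": 5 occurrences
"slowly bridge": 3 occurrences

"make make" (5 vs 3)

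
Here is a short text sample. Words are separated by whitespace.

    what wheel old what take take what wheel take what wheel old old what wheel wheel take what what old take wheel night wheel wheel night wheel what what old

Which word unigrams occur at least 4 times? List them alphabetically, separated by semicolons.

old; take; what; wheel

Unigram counts meeting the condition (at least 4 times):
  old: 5
  take: 5
  what: 9
  wheel: 9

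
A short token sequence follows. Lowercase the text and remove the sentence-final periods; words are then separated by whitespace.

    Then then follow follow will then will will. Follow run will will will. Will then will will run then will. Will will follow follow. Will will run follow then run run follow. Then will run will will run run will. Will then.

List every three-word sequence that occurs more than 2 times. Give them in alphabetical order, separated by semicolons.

Trigram counts meeting the condition (more than 2 times):
  run will will: 3
  then will will: 3
  will will run: 3
  will will will: 3

run will will; then will will; will will run; will will will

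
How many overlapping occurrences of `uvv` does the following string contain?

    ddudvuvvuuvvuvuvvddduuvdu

Sliding a length-3 window over the 25 characters (23 positions):
  position 6–8: uvv
  position 10–12: uvv
  position 15–17: uvv

3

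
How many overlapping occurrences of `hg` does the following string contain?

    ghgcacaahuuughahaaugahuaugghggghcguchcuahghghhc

4

Sliding a length-2 window over the 47 characters (46 positions):
  position 2–3: hg
  position 28–29: hg
  position 41–42: hg
  position 43–44: hg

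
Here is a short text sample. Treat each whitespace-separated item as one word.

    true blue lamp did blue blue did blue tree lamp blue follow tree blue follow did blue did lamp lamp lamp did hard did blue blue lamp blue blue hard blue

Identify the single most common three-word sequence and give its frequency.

"did blue blue", 2 times

Trigram frequencies (highest first):
  did blue blue: 2
  true blue lamp: 1
  blue lamp did: 1
  lamp did blue: 1
  blue blue did: 1
  blue did blue: 1
  … (22 more, each ≤ 1)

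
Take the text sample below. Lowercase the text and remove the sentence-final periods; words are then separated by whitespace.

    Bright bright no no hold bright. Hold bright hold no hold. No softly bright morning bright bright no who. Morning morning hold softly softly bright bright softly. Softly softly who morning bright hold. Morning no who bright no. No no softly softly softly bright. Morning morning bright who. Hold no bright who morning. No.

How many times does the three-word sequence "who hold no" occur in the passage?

1

Scanning the 52 overlapping trigram windows for "who hold no":
  position 48–50: who hold no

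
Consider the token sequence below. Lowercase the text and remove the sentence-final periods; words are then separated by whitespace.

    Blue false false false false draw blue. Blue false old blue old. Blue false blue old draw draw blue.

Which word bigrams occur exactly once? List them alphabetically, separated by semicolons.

Bigram counts meeting the condition (exactly once):
  blue blue: 1
  draw draw: 1
  false blue: 1
  false draw: 1
  false old: 1
  old draw: 1

blue blue; draw draw; false blue; false draw; false old; old draw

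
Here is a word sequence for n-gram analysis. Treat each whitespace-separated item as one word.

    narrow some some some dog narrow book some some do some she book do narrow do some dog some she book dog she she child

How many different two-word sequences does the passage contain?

25 tokens → 24 bigram windows in total.
Repeated bigrams (each contributes count−1 duplicates):
  some some: 3
  do some: 2
  she book: 2
  some dog: 2
  some she: 2
6 duplicate windows → 24 − 6 = 18 distinct.

18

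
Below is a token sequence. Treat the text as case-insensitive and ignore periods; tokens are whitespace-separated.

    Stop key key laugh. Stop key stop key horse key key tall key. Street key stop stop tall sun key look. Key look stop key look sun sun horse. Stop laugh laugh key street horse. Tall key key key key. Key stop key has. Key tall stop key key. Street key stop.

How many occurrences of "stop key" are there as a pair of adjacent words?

6

Scanning the 51 overlapping bigram windows for "stop key":
  position 1–2: stop key
  position 5–6: stop key
  position 7–8: stop key
  position 24–25: stop key
  position 42–43: stop key
  position 47–48: stop key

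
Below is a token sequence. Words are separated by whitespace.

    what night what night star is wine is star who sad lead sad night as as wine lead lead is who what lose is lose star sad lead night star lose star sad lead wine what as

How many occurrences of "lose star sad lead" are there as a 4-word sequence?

Scanning the 34 overlapping 4-gram windows for "lose star sad lead":
  position 25–28: lose star sad lead
  position 31–34: lose star sad lead

2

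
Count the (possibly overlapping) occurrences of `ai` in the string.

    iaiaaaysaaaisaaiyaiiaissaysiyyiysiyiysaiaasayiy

Sliding a length-2 window over the 47 characters (46 positions):
  position 2–3: ai
  position 11–12: ai
  position 15–16: ai
  position 18–19: ai
  position 21–22: ai
  position 39–40: ai

6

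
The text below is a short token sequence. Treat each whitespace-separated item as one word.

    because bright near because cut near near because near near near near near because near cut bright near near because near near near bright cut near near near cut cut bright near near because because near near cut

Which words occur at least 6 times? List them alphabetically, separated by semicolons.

because; cut; near

Unigram counts meeting the condition (at least 6 times):
  because: 7
  cut: 6
  near: 21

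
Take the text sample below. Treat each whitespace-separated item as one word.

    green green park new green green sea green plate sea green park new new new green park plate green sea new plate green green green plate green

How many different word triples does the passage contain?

27 tokens → 25 trigram windows in total.
Repeated trigrams (each contributes count−1 duplicates):
  green park new: 2
1 duplicate windows → 25 − 1 = 24 distinct.

24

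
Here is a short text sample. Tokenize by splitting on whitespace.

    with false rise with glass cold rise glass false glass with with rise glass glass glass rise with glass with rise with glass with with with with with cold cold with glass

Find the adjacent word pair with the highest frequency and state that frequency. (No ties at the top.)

"with with", 5 times

Bigram frequencies (highest first):
  with with: 5
  with glass: 4
  rise with: 3
  glass with: 3
  rise glass: 2
  with rise: 2
  … (11 more, each ≤ 2)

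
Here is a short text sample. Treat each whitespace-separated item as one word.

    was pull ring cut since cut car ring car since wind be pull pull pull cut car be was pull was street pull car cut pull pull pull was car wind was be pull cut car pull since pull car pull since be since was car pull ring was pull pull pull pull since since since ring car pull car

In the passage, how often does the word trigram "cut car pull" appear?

1

Scanning the 58 overlapping trigram windows for "cut car pull":
  position 35–37: cut car pull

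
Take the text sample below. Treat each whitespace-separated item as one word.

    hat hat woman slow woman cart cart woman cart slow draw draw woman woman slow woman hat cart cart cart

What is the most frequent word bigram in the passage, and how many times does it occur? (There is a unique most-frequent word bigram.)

Bigram frequencies (highest first):
  cart cart: 3
  woman slow: 2
  slow woman: 2
  woman cart: 2
  hat hat: 1
  hat woman: 1
  … (8 more, each ≤ 1)

"cart cart", 3 times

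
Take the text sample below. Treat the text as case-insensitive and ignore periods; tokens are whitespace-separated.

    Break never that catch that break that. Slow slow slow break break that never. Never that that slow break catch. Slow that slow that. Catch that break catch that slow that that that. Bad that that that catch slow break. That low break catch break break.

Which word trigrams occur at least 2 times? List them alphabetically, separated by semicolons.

Trigram counts meeting the condition (at least 2 times):
  catch that break: 2
  that catch that: 2
  that slow that: 2
  that that that: 2

catch that break; that catch that; that slow that; that that that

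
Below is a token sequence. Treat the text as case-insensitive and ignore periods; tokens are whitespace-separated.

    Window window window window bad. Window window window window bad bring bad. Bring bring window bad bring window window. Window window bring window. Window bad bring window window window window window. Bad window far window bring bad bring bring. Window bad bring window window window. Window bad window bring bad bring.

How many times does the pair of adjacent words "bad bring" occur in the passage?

Scanning the 50 overlapping bigram windows for "bad bring":
  position 10–11: bad bring
  position 12–13: bad bring
  position 16–17: bad bring
  position 25–26: bad bring
  position 37–38: bad bring
  position 41–42: bad bring
  position 50–51: bad bring

7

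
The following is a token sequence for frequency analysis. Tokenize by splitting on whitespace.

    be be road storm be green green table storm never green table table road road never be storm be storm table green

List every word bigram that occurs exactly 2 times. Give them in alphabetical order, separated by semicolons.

Bigram counts meeting the condition (exactly 2 times):
  be storm: 2
  green table: 2
  storm be: 2

be storm; green table; storm be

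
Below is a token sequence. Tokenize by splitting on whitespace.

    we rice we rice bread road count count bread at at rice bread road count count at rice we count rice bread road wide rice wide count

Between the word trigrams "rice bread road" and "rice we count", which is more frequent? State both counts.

"rice bread road" (3 vs 1)

"rice bread road": 3 occurrences
"rice we count": 1 occurrence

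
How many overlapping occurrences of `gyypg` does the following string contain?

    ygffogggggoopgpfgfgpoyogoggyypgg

Sliding a length-5 window over the 32 characters (28 positions):
  position 27–31: gyypg

1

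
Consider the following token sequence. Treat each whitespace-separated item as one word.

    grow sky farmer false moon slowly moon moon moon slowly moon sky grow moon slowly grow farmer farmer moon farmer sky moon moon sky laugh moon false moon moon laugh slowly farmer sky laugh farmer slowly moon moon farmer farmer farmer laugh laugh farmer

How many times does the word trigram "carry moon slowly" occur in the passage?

Scanning the 42 overlapping trigram windows for "carry moon slowly":
  (none found)

0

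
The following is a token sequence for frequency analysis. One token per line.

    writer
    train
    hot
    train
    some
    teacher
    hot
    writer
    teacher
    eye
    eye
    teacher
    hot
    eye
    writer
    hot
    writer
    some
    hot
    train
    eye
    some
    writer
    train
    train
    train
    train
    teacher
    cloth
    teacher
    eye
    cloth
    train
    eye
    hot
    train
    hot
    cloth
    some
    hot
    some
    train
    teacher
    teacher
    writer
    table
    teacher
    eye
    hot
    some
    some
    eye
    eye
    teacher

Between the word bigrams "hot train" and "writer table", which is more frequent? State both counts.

"hot train" (3 vs 1)

"hot train": 3 occurrences
"writer table": 1 occurrence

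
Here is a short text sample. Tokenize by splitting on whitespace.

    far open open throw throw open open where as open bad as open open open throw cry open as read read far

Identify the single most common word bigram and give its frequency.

"open open", 4 times

Bigram frequencies (highest first):
  open open: 4
  open throw: 2
  as open: 2
  far open: 1
  throw throw: 1
  throw open: 1
  … (10 more, each ≤ 1)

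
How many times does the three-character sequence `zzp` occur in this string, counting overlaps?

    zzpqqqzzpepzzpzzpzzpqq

5

Sliding a length-3 window over the 22 characters (20 positions):
  position 1–3: zzp
  position 7–9: zzp
  position 12–14: zzp
  position 15–17: zzp
  position 18–20: zzp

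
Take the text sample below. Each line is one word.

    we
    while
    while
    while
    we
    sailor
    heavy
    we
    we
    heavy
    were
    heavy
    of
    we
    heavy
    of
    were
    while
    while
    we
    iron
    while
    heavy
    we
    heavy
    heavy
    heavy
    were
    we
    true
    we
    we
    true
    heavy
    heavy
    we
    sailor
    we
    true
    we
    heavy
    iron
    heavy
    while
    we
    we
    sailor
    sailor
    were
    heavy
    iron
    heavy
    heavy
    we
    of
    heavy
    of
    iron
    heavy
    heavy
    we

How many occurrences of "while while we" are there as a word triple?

Scanning the 59 overlapping trigram windows for "while while we":
  position 3–5: while while we
  position 18–20: while while we

2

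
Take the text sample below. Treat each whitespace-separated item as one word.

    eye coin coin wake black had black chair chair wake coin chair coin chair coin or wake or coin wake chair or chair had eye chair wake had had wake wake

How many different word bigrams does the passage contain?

31 tokens → 30 bigram windows in total.
Repeated bigrams (each contributes count−1 duplicates):
  chair coin: 2
  chair wake: 2
  coin chair: 2
  coin wake: 2
4 duplicate windows → 30 − 4 = 26 distinct.

26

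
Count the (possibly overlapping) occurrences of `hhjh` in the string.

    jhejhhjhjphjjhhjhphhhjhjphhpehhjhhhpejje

Sliding a length-4 window over the 40 characters (37 positions):
  position 5–8: hhjh
  position 14–17: hhjh
  position 20–23: hhjh
  position 30–33: hhjh

4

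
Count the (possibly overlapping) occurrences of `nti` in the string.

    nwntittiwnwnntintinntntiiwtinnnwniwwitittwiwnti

5

Sliding a length-3 window over the 47 characters (45 positions):
  position 3–5: nti
  position 13–15: nti
  position 16–18: nti
  position 22–24: nti
  position 45–47: nti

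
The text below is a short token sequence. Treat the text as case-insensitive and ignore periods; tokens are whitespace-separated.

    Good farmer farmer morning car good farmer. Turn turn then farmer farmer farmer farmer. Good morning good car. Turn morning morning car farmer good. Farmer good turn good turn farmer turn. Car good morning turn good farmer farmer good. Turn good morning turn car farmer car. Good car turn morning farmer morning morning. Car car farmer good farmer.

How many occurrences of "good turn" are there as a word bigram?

3

Scanning the 57 overlapping bigram windows for "good turn":
  position 26–27: good turn
  position 28–29: good turn
  position 39–40: good turn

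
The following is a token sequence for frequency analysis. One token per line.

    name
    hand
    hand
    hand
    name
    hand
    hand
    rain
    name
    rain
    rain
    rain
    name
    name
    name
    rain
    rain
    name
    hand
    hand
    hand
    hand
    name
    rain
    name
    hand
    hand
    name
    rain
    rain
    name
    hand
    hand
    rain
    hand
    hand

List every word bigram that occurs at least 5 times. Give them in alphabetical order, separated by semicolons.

Bigram counts meeting the condition (at least 5 times):
  hand hand: 9
  name hand: 5
  rain name: 5

hand hand; name hand; rain name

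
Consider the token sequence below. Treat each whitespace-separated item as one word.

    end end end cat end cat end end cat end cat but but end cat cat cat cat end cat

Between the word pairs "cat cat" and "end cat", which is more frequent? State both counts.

"cat cat": 3 occurrences
"end cat": 6 occurrences

"end cat" (6 vs 3)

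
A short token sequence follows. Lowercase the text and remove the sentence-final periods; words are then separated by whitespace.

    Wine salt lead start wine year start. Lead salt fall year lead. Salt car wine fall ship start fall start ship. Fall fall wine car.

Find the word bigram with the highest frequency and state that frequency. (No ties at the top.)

"lead salt", 2 times

Bigram frequencies (highest first):
  lead salt: 2
  wine salt: 1
  salt lead: 1
  lead start: 1
  start wine: 1
  wine year: 1
  … (17 more, each ≤ 1)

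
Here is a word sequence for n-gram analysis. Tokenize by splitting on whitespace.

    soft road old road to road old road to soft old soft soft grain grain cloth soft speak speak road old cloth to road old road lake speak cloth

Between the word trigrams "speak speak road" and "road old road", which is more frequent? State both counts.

"road old road" (3 vs 1)

"speak speak road": 1 occurrence
"road old road": 3 occurrences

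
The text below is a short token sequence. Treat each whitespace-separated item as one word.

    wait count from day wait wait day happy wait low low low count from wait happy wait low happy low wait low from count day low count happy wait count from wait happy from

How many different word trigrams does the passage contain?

34 tokens → 32 trigram windows in total.
Repeated trigrams (each contributes count−1 duplicates):
  count from wait: 2
  from wait happy: 2
  happy wait low: 2
  wait count from: 2
4 duplicate windows → 32 − 4 = 28 distinct.

28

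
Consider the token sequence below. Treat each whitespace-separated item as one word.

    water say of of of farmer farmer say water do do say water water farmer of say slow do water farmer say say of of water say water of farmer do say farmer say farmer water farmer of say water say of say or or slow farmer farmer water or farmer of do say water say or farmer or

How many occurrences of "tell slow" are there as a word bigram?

0

Scanning the 58 overlapping bigram windows for "tell slow":
  (none found)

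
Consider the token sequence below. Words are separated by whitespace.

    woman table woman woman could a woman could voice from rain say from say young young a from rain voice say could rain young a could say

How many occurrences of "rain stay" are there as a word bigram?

0

Scanning the 26 overlapping bigram windows for "rain stay":
  (none found)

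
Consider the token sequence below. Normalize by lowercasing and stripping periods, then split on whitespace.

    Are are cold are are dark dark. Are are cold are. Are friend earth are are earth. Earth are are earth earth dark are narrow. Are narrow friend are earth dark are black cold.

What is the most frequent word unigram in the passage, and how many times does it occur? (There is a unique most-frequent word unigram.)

Unigram frequencies (highest first):
  are: 16
  earth: 6
  dark: 4
  cold: 3
  friend: 2
  narrow: 2
  … (1 more, each ≤ 1)

"are", 16 times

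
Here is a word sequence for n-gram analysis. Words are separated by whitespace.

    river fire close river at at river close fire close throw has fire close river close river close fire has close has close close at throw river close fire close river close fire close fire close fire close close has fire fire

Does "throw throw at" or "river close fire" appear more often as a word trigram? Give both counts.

"river close fire" (4 vs 0)

"throw throw at": 0 occurrences
"river close fire": 4 occurrences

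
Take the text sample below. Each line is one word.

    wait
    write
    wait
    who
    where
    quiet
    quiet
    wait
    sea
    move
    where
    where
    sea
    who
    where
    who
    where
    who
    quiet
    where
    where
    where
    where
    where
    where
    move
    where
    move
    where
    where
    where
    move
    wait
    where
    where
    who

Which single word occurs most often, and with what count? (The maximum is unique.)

"where", 17 times

Unigram frequencies (highest first):
  where: 17
  who: 5
  wait: 4
  move: 4
  quiet: 3
  sea: 2
  … (1 more, each ≤ 1)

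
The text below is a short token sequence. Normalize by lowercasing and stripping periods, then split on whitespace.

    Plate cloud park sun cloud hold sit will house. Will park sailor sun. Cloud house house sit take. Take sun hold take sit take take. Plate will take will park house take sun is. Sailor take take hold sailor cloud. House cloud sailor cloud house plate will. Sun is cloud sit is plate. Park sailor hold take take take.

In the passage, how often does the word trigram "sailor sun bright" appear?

0

Scanning the 57 overlapping trigram windows for "sailor sun bright":
  (none found)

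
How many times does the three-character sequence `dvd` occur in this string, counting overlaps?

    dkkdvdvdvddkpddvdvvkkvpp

4

Sliding a length-3 window over the 24 characters (22 positions):
  position 4–6: dvd
  position 6–8: dvd
  position 8–10: dvd
  position 15–17: dvd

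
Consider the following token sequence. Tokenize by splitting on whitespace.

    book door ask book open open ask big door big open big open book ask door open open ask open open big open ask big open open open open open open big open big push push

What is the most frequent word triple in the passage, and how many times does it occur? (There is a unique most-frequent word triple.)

Trigram frequencies (highest first):
  open open open: 4
  open big open: 3
  open open ask: 2
  open ask big: 2
  big open big: 2
  open open big: 2
  … (19 more, each ≤ 1)

"open open open", 4 times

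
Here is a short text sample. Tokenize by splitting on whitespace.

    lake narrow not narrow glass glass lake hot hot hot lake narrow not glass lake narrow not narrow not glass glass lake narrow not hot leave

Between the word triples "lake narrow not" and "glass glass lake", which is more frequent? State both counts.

"lake narrow not" (4 vs 2)

"lake narrow not": 4 occurrences
"glass glass lake": 2 occurrences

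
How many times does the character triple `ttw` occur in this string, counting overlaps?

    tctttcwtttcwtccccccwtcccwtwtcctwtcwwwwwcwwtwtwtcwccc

Sliding a length-3 window over the 52 characters (50 positions):
  (no match at any position)

0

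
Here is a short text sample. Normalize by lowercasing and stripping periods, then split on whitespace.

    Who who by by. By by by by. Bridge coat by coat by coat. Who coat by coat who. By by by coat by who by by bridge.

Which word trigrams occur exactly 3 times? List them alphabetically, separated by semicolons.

Trigram counts meeting the condition (exactly 3 times):
  coat by coat: 3
  who by by: 3

coat by coat; who by by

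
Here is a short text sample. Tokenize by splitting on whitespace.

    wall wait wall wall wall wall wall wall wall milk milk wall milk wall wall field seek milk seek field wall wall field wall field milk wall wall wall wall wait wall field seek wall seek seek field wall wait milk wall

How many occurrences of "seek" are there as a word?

Scanning the 42 tokens for "seek":
  position 17: seek
  position 19: seek
  position 34: seek
  position 36: seek
  position 37: seek

5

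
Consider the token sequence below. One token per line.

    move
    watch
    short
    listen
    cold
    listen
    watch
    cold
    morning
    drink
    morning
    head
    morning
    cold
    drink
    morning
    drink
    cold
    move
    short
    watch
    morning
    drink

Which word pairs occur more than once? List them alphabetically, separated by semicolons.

Bigram counts meeting the condition (more than once):
  drink morning: 2
  morning drink: 3

drink morning; morning drink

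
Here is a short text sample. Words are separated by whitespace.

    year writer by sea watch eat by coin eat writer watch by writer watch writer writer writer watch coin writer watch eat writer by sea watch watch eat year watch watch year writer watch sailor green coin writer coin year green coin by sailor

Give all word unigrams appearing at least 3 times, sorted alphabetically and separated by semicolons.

by; coin; eat; watch; writer; year

Unigram counts meeting the condition (at least 3 times):
  by: 5
  coin: 5
  eat: 4
  watch: 10
  writer: 10
  year: 4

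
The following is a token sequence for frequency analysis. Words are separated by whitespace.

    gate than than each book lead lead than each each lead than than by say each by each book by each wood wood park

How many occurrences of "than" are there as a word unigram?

5

Scanning the 24 tokens for "than":
  position 2: than
  position 3: than
  position 8: than
  position 12: than
  position 13: than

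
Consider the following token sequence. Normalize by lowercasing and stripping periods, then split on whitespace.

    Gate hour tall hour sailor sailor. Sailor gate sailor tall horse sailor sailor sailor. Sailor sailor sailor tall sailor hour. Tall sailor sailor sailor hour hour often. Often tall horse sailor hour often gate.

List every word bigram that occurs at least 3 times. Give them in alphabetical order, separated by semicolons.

Bigram counts meeting the condition (at least 3 times):
  sailor hour: 3
  sailor sailor: 9

sailor hour; sailor sailor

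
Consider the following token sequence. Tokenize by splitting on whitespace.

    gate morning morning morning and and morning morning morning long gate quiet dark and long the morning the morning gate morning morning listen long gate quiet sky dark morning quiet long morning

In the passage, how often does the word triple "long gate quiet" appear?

2

Scanning the 30 overlapping trigram windows for "long gate quiet":
  position 10–12: long gate quiet
  position 24–26: long gate quiet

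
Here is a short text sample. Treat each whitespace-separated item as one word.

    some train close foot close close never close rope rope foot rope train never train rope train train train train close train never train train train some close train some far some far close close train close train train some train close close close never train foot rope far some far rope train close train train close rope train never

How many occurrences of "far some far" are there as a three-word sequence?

Scanning the 58 overlapping trigram windows for "far some far":
  position 31–33: far some far
  position 49–51: far some far

2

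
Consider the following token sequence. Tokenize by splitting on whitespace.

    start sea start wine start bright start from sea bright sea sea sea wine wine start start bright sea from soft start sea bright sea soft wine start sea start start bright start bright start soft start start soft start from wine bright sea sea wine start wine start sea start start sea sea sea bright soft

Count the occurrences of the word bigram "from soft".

1

Scanning the 56 overlapping bigram windows for "from soft":
  position 20–21: from soft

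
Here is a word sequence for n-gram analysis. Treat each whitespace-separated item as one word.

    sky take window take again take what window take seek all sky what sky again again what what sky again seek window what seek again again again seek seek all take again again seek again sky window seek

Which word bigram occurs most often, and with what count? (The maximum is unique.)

"again again", 4 times

Bigram frequencies (highest first):
  again again: 4
  again seek: 3
  window take: 2
  take again: 2
  seek all: 2
  what sky: 2
  … (20 more, each ≤ 2)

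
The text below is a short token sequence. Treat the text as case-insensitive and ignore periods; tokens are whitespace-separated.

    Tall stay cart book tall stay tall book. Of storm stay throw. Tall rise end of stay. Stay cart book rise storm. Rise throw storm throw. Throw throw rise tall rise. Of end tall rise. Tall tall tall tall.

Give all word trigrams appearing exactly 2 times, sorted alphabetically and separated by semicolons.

stay cart book; tall tall tall

Trigram counts meeting the condition (exactly 2 times):
  stay cart book: 2
  tall tall tall: 2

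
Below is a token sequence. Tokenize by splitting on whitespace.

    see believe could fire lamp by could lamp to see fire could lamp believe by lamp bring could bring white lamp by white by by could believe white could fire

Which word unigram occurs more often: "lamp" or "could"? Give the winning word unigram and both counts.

"lamp": 5 occurrences
"could": 6 occurrences

"could" (6 vs 5)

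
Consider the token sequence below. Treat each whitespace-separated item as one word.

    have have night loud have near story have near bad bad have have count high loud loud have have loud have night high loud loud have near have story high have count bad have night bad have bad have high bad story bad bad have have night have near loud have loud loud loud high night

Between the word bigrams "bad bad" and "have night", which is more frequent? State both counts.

"have night" (4 vs 2)

"bad bad": 2 occurrences
"have night": 4 occurrences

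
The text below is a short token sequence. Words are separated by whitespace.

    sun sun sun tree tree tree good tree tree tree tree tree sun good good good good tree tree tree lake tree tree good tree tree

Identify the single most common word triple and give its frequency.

Trigram frequencies (highest first):
  tree tree tree: 5
  good tree tree: 3
  tree tree good: 2
  tree good tree: 2
  good good good: 2
  sun sun sun: 1
  … (9 more, each ≤ 1)

"tree tree tree", 5 times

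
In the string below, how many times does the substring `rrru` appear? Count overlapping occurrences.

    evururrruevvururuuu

1

Sliding a length-4 window over the 19 characters (16 positions):
  position 6–9: rrru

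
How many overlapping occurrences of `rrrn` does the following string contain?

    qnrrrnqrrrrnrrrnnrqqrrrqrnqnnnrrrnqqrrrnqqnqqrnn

5

Sliding a length-4 window over the 48 characters (45 positions):
  position 3–6: rrrn
  position 9–12: rrrn
  position 13–16: rrrn
  position 31–34: rrrn
  position 37–40: rrrn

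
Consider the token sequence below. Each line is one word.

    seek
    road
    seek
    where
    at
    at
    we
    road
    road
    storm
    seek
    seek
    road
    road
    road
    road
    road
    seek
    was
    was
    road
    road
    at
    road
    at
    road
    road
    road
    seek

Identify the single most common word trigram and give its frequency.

Trigram frequencies (highest first):
  road road road: 4
  road road seek: 2
  road at road: 2
  seek road seek: 1
  road seek where: 1
  seek where at: 1
  … (16 more, each ≤ 1)

"road road road", 4 times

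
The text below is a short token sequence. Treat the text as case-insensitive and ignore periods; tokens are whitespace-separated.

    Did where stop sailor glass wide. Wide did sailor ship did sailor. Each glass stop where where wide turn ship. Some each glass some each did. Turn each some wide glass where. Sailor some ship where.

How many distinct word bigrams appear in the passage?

36 tokens → 35 bigram windows in total.
Repeated bigrams (each contributes count−1 duplicates):
  did sailor: 2
  each glass: 2
  some each: 2
3 duplicate windows → 35 − 3 = 32 distinct.

32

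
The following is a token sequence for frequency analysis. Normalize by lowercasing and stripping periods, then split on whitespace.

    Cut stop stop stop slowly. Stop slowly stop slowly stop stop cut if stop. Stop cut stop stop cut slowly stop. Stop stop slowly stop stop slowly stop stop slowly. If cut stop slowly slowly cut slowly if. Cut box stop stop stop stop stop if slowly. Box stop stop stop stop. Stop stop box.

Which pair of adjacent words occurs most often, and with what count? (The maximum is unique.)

Bigram frequencies (highest first):
  stop stop: 18
  stop slowly: 7
  slowly stop: 6
  cut stop: 3
  stop cut: 3
  cut slowly: 2
  … (12 more, each ≤ 2)

"stop stop", 18 times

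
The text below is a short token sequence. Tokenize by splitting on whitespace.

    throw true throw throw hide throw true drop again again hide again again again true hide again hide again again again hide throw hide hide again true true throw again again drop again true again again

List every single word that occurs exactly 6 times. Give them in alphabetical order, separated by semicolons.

throw; true

Unigram counts meeting the condition (exactly 6 times):
  throw: 6
  true: 6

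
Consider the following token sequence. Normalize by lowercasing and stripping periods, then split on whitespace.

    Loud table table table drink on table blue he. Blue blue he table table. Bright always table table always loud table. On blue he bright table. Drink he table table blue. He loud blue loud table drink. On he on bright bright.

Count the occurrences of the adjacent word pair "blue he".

Scanning the 41 overlapping bigram windows for "blue he":
  position 8–9: blue he
  position 11–12: blue he
  position 23–24: blue he
  position 31–32: blue he

4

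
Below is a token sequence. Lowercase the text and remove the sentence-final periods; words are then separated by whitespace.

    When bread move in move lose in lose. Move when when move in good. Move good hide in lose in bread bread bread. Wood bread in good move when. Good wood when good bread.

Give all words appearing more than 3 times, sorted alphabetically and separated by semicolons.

bread; good; in; move; when

Unigram counts meeting the condition (more than 3 times):
  bread: 6
  good: 5
  in: 6
  move: 6
  when: 5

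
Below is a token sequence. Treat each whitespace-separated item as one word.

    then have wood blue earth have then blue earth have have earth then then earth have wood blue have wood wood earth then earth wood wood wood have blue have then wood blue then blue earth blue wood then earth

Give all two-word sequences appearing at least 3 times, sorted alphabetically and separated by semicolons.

blue earth; earth have; have wood; then earth; wood blue; wood wood

Bigram counts meeting the condition (at least 3 times):
  blue earth: 3
  earth have: 3
  have wood: 3
  then earth: 3
  wood blue: 3
  wood wood: 3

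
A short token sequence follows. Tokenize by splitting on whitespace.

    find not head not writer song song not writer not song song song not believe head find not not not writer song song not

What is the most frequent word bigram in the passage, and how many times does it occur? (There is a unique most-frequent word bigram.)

"song song", 4 times

Bigram frequencies (highest first):
  song song: 4
  not writer: 3
  song not: 3
  find not: 2
  writer song: 2
  not not: 2
  … (7 more, each ≤ 1)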